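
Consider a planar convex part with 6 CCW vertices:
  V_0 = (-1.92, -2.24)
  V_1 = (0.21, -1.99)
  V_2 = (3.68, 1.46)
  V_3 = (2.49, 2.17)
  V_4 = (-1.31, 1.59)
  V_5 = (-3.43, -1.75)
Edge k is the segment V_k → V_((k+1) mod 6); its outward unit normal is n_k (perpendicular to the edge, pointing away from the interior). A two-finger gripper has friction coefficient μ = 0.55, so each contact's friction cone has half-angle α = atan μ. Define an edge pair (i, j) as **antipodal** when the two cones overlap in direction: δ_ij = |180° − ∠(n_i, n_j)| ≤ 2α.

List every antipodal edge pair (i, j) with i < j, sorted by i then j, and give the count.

α = atan 0.55 = 28.81°;  2α = 57.62°
n_0 = (+0.1166, -0.9932)
n_1 = (+0.7051, -0.7091)
n_2 = (+0.5124, +0.8588)
n_3 = (-0.1509, +0.9886)
n_4 = (-0.8443, +0.5359)
n_5 = (-0.3087, -0.9512)
  (0,1): δ = 141.86°  ·
  (0,2): δ = 37.52°  ✓
  (0,3): δ = 1.98°  ✓
  (0,4): δ = 50.90°  ✓
  (0,5): δ = 155.33°  ·
  (1,2): δ = 75.66°  ·
  (1,3): δ = 36.16°  ✓
  (1,4): δ = 12.76°  ✓
  (1,5): δ = 117.19°  ·
  (2,3): δ = 140.50°  ·
  (2,4): δ = 91.58°  ·
  (2,5): δ = 12.84°  ✓
  (3,4): δ = 131.08°  ·
  (3,5): δ = 26.66°  ✓
  (4,5): δ = 75.57°  ·
antipodal pairs: 7

count = 7; pairs: (0,2), (0,3), (0,4), (1,3), (1,4), (2,5), (3,5)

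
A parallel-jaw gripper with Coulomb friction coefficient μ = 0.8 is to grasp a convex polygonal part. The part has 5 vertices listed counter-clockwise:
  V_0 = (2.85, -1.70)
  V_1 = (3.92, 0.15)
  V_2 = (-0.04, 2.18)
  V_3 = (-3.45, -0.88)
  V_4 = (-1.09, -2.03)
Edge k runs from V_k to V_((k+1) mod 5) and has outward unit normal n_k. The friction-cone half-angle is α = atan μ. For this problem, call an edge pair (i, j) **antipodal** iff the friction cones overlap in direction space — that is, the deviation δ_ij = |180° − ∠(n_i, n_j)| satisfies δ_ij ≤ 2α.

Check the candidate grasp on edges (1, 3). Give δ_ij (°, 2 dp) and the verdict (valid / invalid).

α = atan 0.8 = 38.66°;  2α = 77.32°
edge 1: e_1 = (-3.96, +2.03);  n_1 = (+0.4562, +0.8899)
edge 3: e_3 = (+2.36, -1.15);  n_3 = (-0.4380, -0.8990)
∠(n_1, n_3) = 178.84°
δ = |180° − 178.84°| = 1.16°
1.16° ≤ 2α = 77.32°  →  valid

δ = 1.16°, valid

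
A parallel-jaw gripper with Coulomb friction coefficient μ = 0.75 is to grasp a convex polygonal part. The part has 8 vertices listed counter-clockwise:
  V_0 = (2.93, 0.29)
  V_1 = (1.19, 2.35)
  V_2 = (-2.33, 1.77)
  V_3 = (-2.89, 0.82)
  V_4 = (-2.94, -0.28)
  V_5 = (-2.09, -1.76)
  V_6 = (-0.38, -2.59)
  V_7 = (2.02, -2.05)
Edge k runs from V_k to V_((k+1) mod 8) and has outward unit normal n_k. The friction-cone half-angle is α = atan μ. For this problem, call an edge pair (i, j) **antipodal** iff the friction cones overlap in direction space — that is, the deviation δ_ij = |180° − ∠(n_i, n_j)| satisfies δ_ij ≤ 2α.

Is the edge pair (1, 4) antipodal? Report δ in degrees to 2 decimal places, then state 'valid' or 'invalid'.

δ = 69.49°, valid

α = atan 0.75 = 36.87°;  2α = 73.74°
edge 1: e_1 = (-3.52, -0.58);  n_1 = (-0.1626, +0.9867)
edge 4: e_4 = (+0.85, -1.48);  n_4 = (-0.8672, -0.4980)
∠(n_1, n_4) = 110.51°
δ = |180° − 110.51°| = 69.49°
69.49° ≤ 2α = 73.74°  →  valid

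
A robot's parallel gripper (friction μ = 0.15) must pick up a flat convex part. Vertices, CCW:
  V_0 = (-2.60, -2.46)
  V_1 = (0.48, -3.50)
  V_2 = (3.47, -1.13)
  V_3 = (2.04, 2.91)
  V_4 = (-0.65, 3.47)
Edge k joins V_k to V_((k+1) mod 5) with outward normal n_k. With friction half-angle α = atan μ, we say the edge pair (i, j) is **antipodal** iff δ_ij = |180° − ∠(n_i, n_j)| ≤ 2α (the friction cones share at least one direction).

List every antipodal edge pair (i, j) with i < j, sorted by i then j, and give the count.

count = 1; pairs: (0,3)

α = atan 0.15 = 8.53°;  2α = 17.06°
n_0 = (-0.3199, -0.9474)
n_1 = (+0.6212, -0.7837)
n_2 = (+0.9427, +0.3337)
n_3 = (+0.2038, +0.9790)
n_4 = (-0.9500, +0.3124)
  (0,1): δ = 122.94°  ·
  (0,2): δ = 51.85°  ·
  (0,3): δ = 6.90°  ✓
  (0,4): δ = 90.46°  ·
  (1,2): δ = 108.91°  ·
  (1,3): δ = 50.16°  ·
  (1,4): δ = 33.40°  ·
  (2,3): δ = 121.25°  ·
  (2,4): δ = 37.69°  ·
  (3,4): δ = 96.44°  ·
antipodal pairs: 1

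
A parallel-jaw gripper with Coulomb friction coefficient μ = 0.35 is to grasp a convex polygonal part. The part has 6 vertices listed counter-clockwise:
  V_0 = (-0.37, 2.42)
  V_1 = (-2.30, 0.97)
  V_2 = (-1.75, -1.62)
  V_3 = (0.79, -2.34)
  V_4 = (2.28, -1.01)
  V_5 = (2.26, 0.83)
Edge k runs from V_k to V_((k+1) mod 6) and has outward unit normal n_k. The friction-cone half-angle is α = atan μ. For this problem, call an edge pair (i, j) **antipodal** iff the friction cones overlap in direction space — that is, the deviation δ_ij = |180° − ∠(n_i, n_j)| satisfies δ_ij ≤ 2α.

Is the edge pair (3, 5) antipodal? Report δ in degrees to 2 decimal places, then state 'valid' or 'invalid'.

α = atan 0.35 = 19.29°;  2α = 38.58°
edge 3: e_3 = (+1.49, +1.33);  n_3 = (+0.6659, -0.7460)
edge 5: e_5 = (-2.63, +1.59);  n_5 = (+0.5174, +0.8558)
∠(n_3, n_5) = 107.09°
δ = |180° − 107.09°| = 72.91°
72.91° > 2α = 38.58°  →  invalid

δ = 72.91°, invalid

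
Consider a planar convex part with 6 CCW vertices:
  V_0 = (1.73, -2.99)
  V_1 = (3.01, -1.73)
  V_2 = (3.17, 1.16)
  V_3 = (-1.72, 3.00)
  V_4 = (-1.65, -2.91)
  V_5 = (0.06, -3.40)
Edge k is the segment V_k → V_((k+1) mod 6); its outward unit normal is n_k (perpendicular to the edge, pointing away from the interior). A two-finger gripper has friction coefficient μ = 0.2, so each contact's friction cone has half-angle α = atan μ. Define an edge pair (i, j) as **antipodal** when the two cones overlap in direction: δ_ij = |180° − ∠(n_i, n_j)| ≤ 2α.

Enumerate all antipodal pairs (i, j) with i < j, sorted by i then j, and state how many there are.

α = atan 0.2 = 11.31°;  2α = 22.62°
n_0 = (+0.7015, -0.7127)
n_1 = (+0.9985, -0.0553)
n_2 = (+0.3522, +0.9359)
n_3 = (-0.9999, -0.0118)
n_4 = (-0.2755, -0.9613)
n_5 = (+0.2384, -0.9712)
  (0,1): δ = 137.72°  ·
  (0,2): δ = 65.17°  ·
  (0,3): δ = 46.13°  ·
  (0,4): δ = 119.46°  ·
  (0,5): δ = 149.24°  ·
  (1,2): δ = 107.45°  ·
  (1,3): δ = 3.85°  ✓
  (1,4): δ = 77.18°  ·
  (1,5): δ = 106.96°  ·
  (2,3): δ = 68.70°  ·
  (2,4): δ = 4.63°  ✓
  (2,5): δ = 34.41°  ·
  (3,4): δ = 106.67°  ·
  (3,5): δ = 76.88°  ·
  (4,5): δ = 150.22°  ·
antipodal pairs: 2

count = 2; pairs: (1,3), (2,4)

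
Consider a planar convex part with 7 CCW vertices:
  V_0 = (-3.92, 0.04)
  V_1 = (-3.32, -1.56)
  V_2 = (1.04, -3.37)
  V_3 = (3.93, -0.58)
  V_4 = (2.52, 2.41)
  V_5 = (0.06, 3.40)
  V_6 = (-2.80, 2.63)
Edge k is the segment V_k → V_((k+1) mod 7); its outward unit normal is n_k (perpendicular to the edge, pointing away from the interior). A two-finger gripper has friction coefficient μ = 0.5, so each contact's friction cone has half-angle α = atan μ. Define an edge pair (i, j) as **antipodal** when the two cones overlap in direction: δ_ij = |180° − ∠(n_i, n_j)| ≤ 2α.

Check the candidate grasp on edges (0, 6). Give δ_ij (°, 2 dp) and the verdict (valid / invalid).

α = atan 0.5 = 26.57°;  2α = 53.13°
edge 0: e_0 = (+0.60, -1.60);  n_0 = (-0.9363, -0.3511)
edge 6: e_6 = (-1.12, -2.59);  n_6 = (-0.9179, +0.3969)
∠(n_0, n_6) = 43.94°
δ = |180° − 43.94°| = 136.06°
136.06° > 2α = 53.13°  →  invalid

δ = 136.06°, invalid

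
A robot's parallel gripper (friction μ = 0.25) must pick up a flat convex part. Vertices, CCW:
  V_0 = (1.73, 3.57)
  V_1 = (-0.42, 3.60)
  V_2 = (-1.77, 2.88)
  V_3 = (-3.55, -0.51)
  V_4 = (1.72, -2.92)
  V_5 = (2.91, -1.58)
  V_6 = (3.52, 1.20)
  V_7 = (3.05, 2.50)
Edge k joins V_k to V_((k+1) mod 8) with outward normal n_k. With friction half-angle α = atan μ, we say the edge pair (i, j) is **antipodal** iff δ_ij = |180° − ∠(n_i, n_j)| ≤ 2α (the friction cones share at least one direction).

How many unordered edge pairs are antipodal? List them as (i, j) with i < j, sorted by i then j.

count = 5; pairs: (0,3), (1,4), (2,4), (2,5), (3,7)

α = atan 0.25 = 14.04°;  2α = 28.07°
n_0 = (+0.0140, +0.9999)
n_1 = (-0.4706, +0.8824)
n_2 = (-0.8854, +0.4649)
n_3 = (-0.4159, -0.9094)
n_4 = (+0.7477, -0.6640)
n_5 = (+0.9768, -0.2143)
n_6 = (+0.9404, +0.3400)
n_7 = (+0.6297, +0.7768)
  (0,1): δ = 151.13°  ·
  (0,2): δ = 116.90°  ·
  (0,3): δ = 23.78°  ✓
  (0,4): δ = 49.19°  ·
  (0,5): δ = 78.42°  ·
  (0,6): δ = 110.68°  ·
  (0,7): δ = 141.77°  ·
  (1,2): δ = 145.78°  ·
  (1,3): δ = 52.65°  ·
  (1,4): δ = 20.32°  ✓
  (1,5): δ = 49.55°  ·
  (1,6): δ = 81.80°  ·
  (1,7): δ = 112.90°  ·
  (2,3): δ = 86.87°  ·
  (2,4): δ = 13.90°  ✓
  (2,5): δ = 15.33°  ✓
  (2,6): δ = 47.58°  ·
  (2,7): δ = 78.67°  ·
  (3,4): δ = 107.03°  ·
  (3,5): δ = 77.80°  ·
  (3,6): δ = 45.55°  ·
  (3,7): δ = 14.45°  ✓
  (4,5): δ = 150.77°  ·
  (4,6): δ = 118.52°  ·
  (4,7): δ = 87.42°  ·
  (5,6): δ = 147.75°  ·
  (5,7): δ = 116.65°  ·
  (6,7): δ = 148.91°  ·
antipodal pairs: 5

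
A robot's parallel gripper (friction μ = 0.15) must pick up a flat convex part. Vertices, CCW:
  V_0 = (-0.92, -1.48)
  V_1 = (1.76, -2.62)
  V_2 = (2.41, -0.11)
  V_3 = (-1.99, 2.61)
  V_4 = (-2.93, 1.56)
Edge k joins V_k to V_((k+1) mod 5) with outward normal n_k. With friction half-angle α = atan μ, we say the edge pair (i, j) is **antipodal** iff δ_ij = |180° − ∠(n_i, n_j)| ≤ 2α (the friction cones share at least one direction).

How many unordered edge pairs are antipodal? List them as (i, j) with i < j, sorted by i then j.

count = 1; pairs: (0,2)

α = atan 0.15 = 8.53°;  2α = 17.06°
n_0 = (-0.3914, -0.9202)
n_1 = (+0.9681, -0.2507)
n_2 = (+0.5258, +0.8506)
n_3 = (-0.7451, +0.6670)
n_4 = (-0.8342, -0.5515)
  (0,1): δ = 81.48°  ·
  (0,2): δ = 8.68°  ✓
  (0,3): δ = 71.21°  ·
  (0,4): δ = 146.52°  ·
  (1,2): δ = 107.20°  ·
  (1,3): δ = 27.32°  ·
  (1,4): δ = 47.99°  ·
  (2,3): δ = 100.11°  ·
  (2,4): δ = 24.80°  ·
  (3,4): δ = 104.69°  ·
antipodal pairs: 1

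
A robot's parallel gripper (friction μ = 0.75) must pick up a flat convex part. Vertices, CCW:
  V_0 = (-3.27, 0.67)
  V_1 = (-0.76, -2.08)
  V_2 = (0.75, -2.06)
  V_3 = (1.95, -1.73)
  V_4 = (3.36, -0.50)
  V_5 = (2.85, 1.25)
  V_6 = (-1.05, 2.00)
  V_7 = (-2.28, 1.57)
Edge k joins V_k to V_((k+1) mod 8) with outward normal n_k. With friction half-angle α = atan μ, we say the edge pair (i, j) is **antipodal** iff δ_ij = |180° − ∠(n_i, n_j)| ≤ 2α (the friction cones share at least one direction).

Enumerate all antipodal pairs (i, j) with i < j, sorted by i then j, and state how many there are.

α = atan 0.75 = 36.87°;  2α = 73.74°
n_0 = (-0.7386, -0.6741)
n_1 = (+0.0132, -0.9999)
n_2 = (+0.2652, -0.9642)
n_3 = (+0.6574, -0.7536)
n_4 = (+0.9601, +0.2798)
n_5 = (+0.1888, +0.9820)
n_6 = (-0.3300, +0.9440)
n_7 = (-0.6727, +0.7399)
  (0,1): δ = 131.63°  ·
  (0,2): δ = 117.01°  ·
  (0,3): δ = 91.29°  ·
  (0,4): δ = 26.14°  ✓
  (0,5): δ = 36.73°  ✓
  (0,6): δ = 66.88°  ✓
  (0,7): δ = 89.89°  ·
  (1,2): δ = 165.38°  ·
  (1,3): δ = 139.66°  ·
  (1,4): δ = 74.51°  ·
  (1,5): δ = 11.64°  ✓
  (1,6): δ = 18.51°  ✓
  (1,7): δ = 41.51°  ✓
  (2,3): δ = 154.28°  ·
  (2,4): δ = 89.13°  ·
  (2,5): δ = 26.26°  ✓
  (2,6): δ = 3.89°  ✓
  (2,7): δ = 26.90°  ✓
  (3,4): δ = 114.85°  ·
  (3,5): δ = 51.99°  ✓
  (3,6): δ = 21.83°  ✓
  (3,7): δ = 1.17°  ✓
  (4,5): δ = 117.13°  ·
  (4,6): δ = 86.98°  ·
  (4,7): δ = 63.97°  ✓
  (5,6): δ = 149.85°  ·
  (5,7): δ = 126.84°  ·
  (6,7): δ = 157.00°  ·
antipodal pairs: 13

count = 13; pairs: (0,4), (0,5), (0,6), (1,5), (1,6), (1,7), (2,5), (2,6), (2,7), (3,5), (3,6), (3,7), (4,7)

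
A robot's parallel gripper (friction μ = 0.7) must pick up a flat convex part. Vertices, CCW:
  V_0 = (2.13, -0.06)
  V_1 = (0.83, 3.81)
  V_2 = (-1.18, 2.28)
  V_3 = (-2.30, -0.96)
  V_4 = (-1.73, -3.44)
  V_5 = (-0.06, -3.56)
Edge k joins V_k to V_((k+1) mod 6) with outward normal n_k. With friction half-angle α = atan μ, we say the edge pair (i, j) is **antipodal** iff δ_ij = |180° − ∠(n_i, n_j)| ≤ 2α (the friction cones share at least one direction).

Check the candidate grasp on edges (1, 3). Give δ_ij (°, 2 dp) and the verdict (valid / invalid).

α = atan 0.7 = 34.99°;  2α = 69.98°
edge 1: e_1 = (-2.01, -1.53);  n_1 = (-0.6057, +0.7957)
edge 3: e_3 = (+0.57, -2.48);  n_3 = (-0.9746, -0.2240)
∠(n_1, n_3) = 65.67°
δ = |180° − 65.67°| = 114.33°
114.33° > 2α = 69.98°  →  invalid

δ = 114.33°, invalid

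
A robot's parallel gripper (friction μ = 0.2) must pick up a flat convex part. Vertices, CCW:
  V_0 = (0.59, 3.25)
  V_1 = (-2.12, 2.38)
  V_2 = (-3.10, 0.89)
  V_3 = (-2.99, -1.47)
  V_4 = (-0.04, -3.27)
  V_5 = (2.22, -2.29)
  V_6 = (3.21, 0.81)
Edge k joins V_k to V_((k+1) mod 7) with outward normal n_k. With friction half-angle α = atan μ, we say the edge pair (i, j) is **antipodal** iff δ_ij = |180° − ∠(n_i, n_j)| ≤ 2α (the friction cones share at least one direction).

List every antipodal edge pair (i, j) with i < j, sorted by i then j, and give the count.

α = atan 0.2 = 11.31°;  2α = 22.62°
n_0 = (-0.3057, +0.9521)
n_1 = (-0.8355, +0.5495)
n_2 = (-0.9989, -0.0466)
n_3 = (-0.5209, -0.8536)
n_4 = (+0.3978, -0.9175)
n_5 = (+0.9526, -0.3042)
n_6 = (+0.6815, +0.7318)
  (0,1): δ = 141.13°  ·
  (0,2): δ = 105.13°  ·
  (0,3): δ = 49.19°  ·
  (0,4): δ = 5.64°  ✓
  (0,5): δ = 54.49°  ·
  (0,6): δ = 119.24°  ·
  (1,2): δ = 144.00°  ·
  (1,3): δ = 88.06°  ·
  (1,4): δ = 33.22°  ·
  (1,5): δ = 15.62°  ✓
  (1,6): δ = 80.37°  ·
  (2,3): δ = 124.06°  ·
  (2,4): δ = 69.23°  ·
  (2,5): δ = 20.38°  ✓
  (2,6): δ = 44.37°  ·
  (3,4): δ = 125.17°  ·
  (3,5): δ = 76.32°  ·
  (3,6): δ = 11.57°  ✓
  (4,5): δ = 131.15°  ·
  (4,6): δ = 66.41°  ·
  (5,6): δ = 115.25°  ·
antipodal pairs: 4

count = 4; pairs: (0,4), (1,5), (2,5), (3,6)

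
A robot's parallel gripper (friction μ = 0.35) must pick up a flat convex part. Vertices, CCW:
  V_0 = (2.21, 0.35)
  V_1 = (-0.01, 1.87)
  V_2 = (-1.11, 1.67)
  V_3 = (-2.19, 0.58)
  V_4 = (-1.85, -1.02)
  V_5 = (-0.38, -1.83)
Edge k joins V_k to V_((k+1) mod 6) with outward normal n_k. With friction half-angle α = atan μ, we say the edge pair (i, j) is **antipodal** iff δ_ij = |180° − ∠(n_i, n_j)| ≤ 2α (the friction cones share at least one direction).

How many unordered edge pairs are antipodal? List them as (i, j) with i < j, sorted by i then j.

α = atan 0.35 = 19.29°;  2α = 38.58°
n_0 = (+0.5650, +0.8251)
n_1 = (-0.1789, +0.9839)
n_2 = (-0.7104, +0.7038)
n_3 = (-0.9782, -0.2079)
n_4 = (-0.4826, -0.8758)
n_5 = (+0.6440, -0.7651)
  (0,1): δ = 135.30°  ·
  (0,2): δ = 100.34°  ·
  (0,3): δ = 43.60°  ·
  (0,4): δ = 5.54°  ✓
  (0,5): δ = 74.49°  ·
  (1,2): δ = 145.04°  ·
  (1,3): δ = 88.31°  ·
  (1,4): δ = 39.16°  ·
  (1,5): δ = 29.78°  ✓
  (2,3): δ = 123.27°  ·
  (2,4): δ = 74.12°  ·
  (2,5): δ = 5.18°  ✓
  (3,4): δ = 130.85°  ·
  (3,5): δ = 61.91°  ·
  (4,5): δ = 111.06°  ·
antipodal pairs: 3

count = 3; pairs: (0,4), (1,5), (2,5)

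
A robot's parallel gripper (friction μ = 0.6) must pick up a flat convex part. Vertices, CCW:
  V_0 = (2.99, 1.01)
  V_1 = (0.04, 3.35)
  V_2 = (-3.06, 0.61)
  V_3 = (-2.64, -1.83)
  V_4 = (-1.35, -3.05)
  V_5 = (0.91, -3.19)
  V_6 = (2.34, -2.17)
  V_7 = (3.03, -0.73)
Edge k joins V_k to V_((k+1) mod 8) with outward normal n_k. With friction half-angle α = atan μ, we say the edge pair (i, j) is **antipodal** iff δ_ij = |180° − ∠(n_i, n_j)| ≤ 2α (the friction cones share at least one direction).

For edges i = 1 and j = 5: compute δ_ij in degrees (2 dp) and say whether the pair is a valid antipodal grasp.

α = atan 0.6 = 30.96°;  2α = 61.93°
edge 1: e_1 = (-3.10, -2.74);  n_1 = (-0.6623, +0.7493)
edge 5: e_5 = (+1.43, +1.02);  n_5 = (+0.5807, -0.8141)
∠(n_1, n_5) = 174.03°
δ = |180° − 174.03°| = 5.97°
5.97° ≤ 2α = 61.93°  →  valid

δ = 5.97°, valid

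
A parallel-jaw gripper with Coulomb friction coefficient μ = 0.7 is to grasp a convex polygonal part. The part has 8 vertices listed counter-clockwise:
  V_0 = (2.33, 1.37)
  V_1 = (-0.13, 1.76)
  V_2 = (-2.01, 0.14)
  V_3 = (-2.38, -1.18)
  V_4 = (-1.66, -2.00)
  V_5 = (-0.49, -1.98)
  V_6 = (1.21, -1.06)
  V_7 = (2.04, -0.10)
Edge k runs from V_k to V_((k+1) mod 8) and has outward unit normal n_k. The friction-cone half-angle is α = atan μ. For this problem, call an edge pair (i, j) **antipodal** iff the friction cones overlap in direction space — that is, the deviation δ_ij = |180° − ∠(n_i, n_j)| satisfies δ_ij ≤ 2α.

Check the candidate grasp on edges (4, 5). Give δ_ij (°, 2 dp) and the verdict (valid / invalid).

α = atan 0.7 = 34.99°;  2α = 69.98°
edge 4: e_4 = (+1.17, +0.02);  n_4 = (+0.0171, -0.9999)
edge 5: e_5 = (+1.70, +0.92);  n_5 = (+0.4759, -0.8795)
∠(n_4, n_5) = 27.44°
δ = |180° − 27.44°| = 152.56°
152.56° > 2α = 69.98°  →  invalid

δ = 152.56°, invalid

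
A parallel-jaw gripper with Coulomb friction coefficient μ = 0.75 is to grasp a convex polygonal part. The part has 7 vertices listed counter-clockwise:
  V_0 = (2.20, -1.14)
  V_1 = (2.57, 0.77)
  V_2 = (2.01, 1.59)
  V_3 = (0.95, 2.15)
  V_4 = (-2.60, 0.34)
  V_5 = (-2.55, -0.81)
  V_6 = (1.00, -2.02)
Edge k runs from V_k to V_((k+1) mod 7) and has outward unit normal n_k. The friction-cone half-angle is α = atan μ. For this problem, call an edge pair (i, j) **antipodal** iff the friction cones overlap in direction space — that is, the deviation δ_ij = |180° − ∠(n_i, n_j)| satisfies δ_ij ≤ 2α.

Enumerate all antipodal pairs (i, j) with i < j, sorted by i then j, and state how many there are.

count = 10; pairs: (0,3), (0,4), (1,4), (1,5), (2,4), (2,5), (2,6), (3,5), (3,6), (4,6)

α = atan 0.75 = 36.87°;  2α = 73.74°
n_0 = (+0.9817, -0.1902)
n_1 = (+0.8258, +0.5640)
n_2 = (+0.4671, +0.8842)
n_3 = (-0.4542, +0.8909)
n_4 = (-0.9991, -0.0434)
n_5 = (-0.3226, -0.9465)
n_6 = (+0.5914, -0.8064)
  (0,1): δ = 134.71°  ·
  (0,2): δ = 106.88°  ·
  (0,3): δ = 52.02°  ✓
  (0,4): δ = 13.45°  ✓
  (0,5): δ = 82.14°  ·
  (0,6): δ = 137.22°  ·
  (1,2): δ = 152.18°  ·
  (1,3): δ = 97.32°  ·
  (1,4): δ = 31.84°  ✓
  (1,5): δ = 36.85°  ✓
  (1,6): δ = 91.92°  ·
  (2,3): δ = 125.14°  ·
  (2,4): δ = 59.66°  ✓
  (2,5): δ = 9.03°  ✓
  (2,6): δ = 64.10°  ✓
  (3,4): δ = 114.53°  ·
  (3,5): δ = 45.84°  ✓
  (3,6): δ = 9.24°  ✓
  (4,5): δ = 111.31°  ·
  (4,6): δ = 56.24°  ✓
  (5,6): δ = 124.92°  ·
antipodal pairs: 10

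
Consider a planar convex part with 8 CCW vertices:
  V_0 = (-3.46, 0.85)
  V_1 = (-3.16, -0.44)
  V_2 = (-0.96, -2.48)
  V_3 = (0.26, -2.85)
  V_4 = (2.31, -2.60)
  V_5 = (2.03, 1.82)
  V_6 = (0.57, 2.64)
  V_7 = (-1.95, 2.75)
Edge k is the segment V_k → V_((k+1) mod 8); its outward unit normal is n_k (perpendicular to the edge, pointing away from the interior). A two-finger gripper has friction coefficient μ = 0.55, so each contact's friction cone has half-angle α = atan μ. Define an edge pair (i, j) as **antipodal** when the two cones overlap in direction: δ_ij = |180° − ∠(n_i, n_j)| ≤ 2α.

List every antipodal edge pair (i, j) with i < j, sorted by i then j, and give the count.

count = 11; pairs: (0,4), (0,5), (1,4), (1,5), (1,6), (2,5), (2,6), (3,5), (3,6), (3,7), (4,7)

α = atan 0.55 = 28.81°;  2α = 57.62°
n_0 = (-0.9740, -0.2265)
n_1 = (-0.6799, -0.7333)
n_2 = (-0.2902, -0.9570)
n_3 = (+0.1211, -0.9926)
n_4 = (+0.9980, +0.0632)
n_5 = (+0.4897, +0.8719)
n_6 = (+0.0436, +0.9990)
n_7 = (-0.7829, +0.6222)
  (0,1): δ = 145.93°  ·
  (0,2): δ = 119.96°  ·
  (0,3): δ = 96.14°  ·
  (0,4): δ = 9.47°  ✓
  (0,5): δ = 47.59°  ✓
  (0,6): δ = 74.41°  ·
  (0,7): δ = 128.43°  ·
  (1,2): δ = 154.03°  ·
  (1,3): δ = 130.21°  ·
  (1,4): δ = 43.54°  ✓
  (1,5): δ = 13.52°  ✓
  (1,6): δ = 40.34°  ✓
  (1,7): δ = 94.36°  ·
  (2,3): δ = 156.18°  ·
  (2,4): δ = 69.50°  ·
  (2,5): δ = 12.45°  ✓
  (2,6): δ = 14.37°  ✓
  (2,7): δ = 68.40°  ·
  (3,4): δ = 93.33°  ·
  (3,5): δ = 36.27°  ✓
  (3,6): δ = 9.45°  ✓
  (3,7): δ = 44.57°  ✓
  (4,5): δ = 122.95°  ·
  (4,6): δ = 96.12°  ·
  (4,7): δ = 42.10°  ✓
  (5,6): δ = 153.18°  ·
  (5,7): δ = 99.15°  ·
  (6,7): δ = 125.98°  ·
antipodal pairs: 11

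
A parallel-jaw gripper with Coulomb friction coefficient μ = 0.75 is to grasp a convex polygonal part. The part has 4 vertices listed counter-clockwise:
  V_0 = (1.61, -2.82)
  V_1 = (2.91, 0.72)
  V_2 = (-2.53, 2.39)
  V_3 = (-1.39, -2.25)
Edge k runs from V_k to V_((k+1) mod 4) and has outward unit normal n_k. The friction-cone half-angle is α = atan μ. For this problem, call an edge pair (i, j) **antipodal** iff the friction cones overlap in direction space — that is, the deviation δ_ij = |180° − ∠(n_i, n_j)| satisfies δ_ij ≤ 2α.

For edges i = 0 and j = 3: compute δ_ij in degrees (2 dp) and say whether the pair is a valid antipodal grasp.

δ = 99.41°, invalid

α = atan 0.75 = 36.87°;  2α = 73.74°
edge 0: e_0 = (+1.30, +3.54);  n_0 = (+0.9387, -0.3447)
edge 3: e_3 = (+3.00, -0.57);  n_3 = (-0.1867, -0.9824)
∠(n_0, n_3) = 80.59°
δ = |180° − 80.59°| = 99.41°
99.41° > 2α = 73.74°  →  invalid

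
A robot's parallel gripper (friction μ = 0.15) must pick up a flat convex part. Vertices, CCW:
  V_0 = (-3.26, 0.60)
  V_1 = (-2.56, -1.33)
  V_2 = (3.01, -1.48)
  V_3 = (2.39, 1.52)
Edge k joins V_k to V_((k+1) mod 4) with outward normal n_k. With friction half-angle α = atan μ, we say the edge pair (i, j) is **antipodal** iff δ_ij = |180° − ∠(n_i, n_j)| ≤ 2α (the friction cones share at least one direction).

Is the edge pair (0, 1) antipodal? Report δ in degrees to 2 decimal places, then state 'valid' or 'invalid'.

α = atan 0.15 = 8.53°;  2α = 17.06°
edge 0: e_0 = (+0.70, -1.93);  n_0 = (-0.9401, -0.3410)
edge 1: e_1 = (+5.57, -0.15);  n_1 = (-0.0269, -0.9996)
∠(n_0, n_1) = 68.52°
δ = |180° − 68.52°| = 111.48°
111.48° > 2α = 17.06°  →  invalid

δ = 111.48°, invalid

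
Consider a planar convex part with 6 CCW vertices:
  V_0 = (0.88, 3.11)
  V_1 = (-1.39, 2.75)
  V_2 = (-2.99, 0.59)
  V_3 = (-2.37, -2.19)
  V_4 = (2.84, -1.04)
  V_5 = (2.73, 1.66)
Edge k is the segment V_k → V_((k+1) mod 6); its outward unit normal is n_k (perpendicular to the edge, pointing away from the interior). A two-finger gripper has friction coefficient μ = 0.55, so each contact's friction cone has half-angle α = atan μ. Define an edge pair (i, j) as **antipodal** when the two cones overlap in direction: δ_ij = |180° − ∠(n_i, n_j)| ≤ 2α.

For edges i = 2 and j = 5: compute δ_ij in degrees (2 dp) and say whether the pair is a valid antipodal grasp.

δ = 39.34°, valid

α = atan 0.55 = 28.81°;  2α = 57.62°
edge 2: e_2 = (+0.62, -2.78);  n_2 = (-0.9760, -0.2177)
edge 5: e_5 = (-1.85, +1.45);  n_5 = (+0.6169, +0.7871)
∠(n_2, n_5) = 140.66°
δ = |180° − 140.66°| = 39.34°
39.34° ≤ 2α = 57.62°  →  valid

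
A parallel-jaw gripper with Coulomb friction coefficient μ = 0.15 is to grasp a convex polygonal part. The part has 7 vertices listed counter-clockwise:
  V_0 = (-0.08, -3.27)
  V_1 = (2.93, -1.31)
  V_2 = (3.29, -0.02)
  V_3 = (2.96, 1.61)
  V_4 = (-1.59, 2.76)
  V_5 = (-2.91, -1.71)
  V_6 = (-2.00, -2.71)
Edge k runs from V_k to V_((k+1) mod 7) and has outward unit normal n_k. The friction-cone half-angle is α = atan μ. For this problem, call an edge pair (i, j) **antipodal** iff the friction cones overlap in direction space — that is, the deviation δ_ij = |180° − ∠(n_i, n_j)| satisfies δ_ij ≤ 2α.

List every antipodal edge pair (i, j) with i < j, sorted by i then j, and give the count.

α = atan 0.15 = 8.53°;  2α = 17.06°
n_0 = (+0.5457, -0.8380)
n_1 = (+0.9632, -0.2688)
n_2 = (+0.9801, +0.1984)
n_3 = (+0.2450, +0.9695)
n_4 = (-0.9591, +0.2832)
n_5 = (-0.7396, -0.6730)
n_6 = (-0.2800, -0.9600)
  (0,1): δ = 138.66°  ·
  (0,2): δ = 111.63°  ·
  (0,3): δ = 47.25°  ·
  (0,4): δ = 40.48°  ·
  (0,5): δ = 99.23°  ·
  (0,6): δ = 130.67°  ·
  (1,2): δ = 152.96°  ·
  (1,3): δ = 88.59°  ·
  (1,4): δ = 0.86°  ✓
  (1,5): δ = 57.90°  ·
  (1,6): δ = 89.33°  ·
  (2,3): δ = 115.63°  ·
  (2,4): δ = 27.90°  ·
  (2,5): δ = 30.86°  ·
  (2,6): δ = 62.29°  ·
  (3,4): δ = 92.27°  ·
  (3,5): δ = 33.51°  ·
  (3,6): δ = 2.08°  ✓
  (4,5): δ = 121.25°  ·
  (4,6): δ = 89.81°  ·
  (5,6): δ = 148.56°  ·
antipodal pairs: 2

count = 2; pairs: (1,4), (3,6)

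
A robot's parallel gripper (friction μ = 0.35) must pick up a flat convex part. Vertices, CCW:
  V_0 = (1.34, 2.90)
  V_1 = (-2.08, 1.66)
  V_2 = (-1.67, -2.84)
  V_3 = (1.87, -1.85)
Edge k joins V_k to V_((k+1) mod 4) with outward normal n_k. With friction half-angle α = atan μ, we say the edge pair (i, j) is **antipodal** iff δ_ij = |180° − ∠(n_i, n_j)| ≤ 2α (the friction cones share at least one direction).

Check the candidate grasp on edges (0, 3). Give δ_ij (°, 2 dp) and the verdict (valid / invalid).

α = atan 0.35 = 19.29°;  2α = 38.58°
edge 0: e_0 = (-3.42, -1.24);  n_0 = (-0.3409, +0.9401)
edge 3: e_3 = (-0.53, +4.75);  n_3 = (+0.9938, +0.1109)
∠(n_0, n_3) = 103.56°
δ = |180° − 103.56°| = 76.44°
76.44° > 2α = 38.58°  →  invalid

δ = 76.44°, invalid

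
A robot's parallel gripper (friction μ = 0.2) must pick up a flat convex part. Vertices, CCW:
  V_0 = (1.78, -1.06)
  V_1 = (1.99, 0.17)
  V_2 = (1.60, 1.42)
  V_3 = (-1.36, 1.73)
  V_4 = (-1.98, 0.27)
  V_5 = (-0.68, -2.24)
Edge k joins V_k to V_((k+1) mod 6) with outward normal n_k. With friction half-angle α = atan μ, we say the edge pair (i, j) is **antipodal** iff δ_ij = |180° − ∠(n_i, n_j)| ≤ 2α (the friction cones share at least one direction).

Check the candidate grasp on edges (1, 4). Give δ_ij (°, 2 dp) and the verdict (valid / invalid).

δ = 10.05°, valid

α = atan 0.2 = 11.31°;  2α = 22.62°
edge 1: e_1 = (-0.39, +1.25);  n_1 = (+0.9546, +0.2978)
edge 4: e_4 = (+1.30, -2.51);  n_4 = (-0.8880, -0.4599)
∠(n_1, n_4) = 169.95°
δ = |180° − 169.95°| = 10.05°
10.05° ≤ 2α = 22.62°  →  valid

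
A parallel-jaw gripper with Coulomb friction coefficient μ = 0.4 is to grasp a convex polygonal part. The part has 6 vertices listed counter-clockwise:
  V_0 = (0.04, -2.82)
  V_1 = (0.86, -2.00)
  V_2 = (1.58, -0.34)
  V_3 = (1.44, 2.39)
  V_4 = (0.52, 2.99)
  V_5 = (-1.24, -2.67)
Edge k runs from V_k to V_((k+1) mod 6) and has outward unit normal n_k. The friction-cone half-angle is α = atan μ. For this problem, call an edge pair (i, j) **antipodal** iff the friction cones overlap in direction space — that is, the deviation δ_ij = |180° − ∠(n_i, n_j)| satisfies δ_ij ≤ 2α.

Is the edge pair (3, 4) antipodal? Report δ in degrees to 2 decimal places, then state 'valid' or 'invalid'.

δ = 74.16°, invalid

α = atan 0.4 = 21.80°;  2α = 43.60°
edge 3: e_3 = (-0.92, +0.60);  n_3 = (+0.5463, +0.8376)
edge 4: e_4 = (-1.76, -5.66);  n_4 = (-0.9549, +0.2969)
∠(n_3, n_4) = 105.84°
δ = |180° − 105.84°| = 74.16°
74.16° > 2α = 43.60°  →  invalid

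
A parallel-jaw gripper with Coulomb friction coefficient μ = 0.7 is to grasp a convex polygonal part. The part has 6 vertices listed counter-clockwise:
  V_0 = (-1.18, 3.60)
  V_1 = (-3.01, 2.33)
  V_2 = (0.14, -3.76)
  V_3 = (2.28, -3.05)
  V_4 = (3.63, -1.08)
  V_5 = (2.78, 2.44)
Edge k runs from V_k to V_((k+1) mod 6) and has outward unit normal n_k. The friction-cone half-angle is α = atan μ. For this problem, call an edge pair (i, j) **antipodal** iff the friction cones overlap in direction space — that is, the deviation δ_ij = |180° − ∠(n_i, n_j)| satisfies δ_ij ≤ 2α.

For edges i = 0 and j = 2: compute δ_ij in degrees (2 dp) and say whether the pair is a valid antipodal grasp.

δ = 16.41°, valid

α = atan 0.7 = 34.99°;  2α = 69.98°
edge 0: e_0 = (-1.83, -1.27);  n_0 = (-0.5701, +0.8215)
edge 2: e_2 = (+2.14, +0.71);  n_2 = (+0.3149, -0.9491)
∠(n_0, n_2) = 163.59°
δ = |180° − 163.59°| = 16.41°
16.41° ≤ 2α = 69.98°  →  valid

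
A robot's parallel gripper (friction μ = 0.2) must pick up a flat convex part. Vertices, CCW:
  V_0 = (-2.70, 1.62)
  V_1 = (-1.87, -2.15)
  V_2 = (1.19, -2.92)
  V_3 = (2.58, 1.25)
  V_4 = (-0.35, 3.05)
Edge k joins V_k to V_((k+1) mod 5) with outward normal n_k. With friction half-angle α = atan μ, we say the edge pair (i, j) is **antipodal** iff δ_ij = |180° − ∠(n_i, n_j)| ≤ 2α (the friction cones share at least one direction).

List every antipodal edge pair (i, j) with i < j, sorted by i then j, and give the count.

α = atan 0.2 = 11.31°;  2α = 22.62°
n_0 = (-0.9766, -0.2150)
n_1 = (-0.2440, -0.9698)
n_2 = (+0.9487, -0.3162)
n_3 = (+0.5234, +0.8521)
n_4 = (-0.5198, +0.8543)
  (0,1): δ = 116.54°  ·
  (0,2): δ = 30.85°  ·
  (0,3): δ = 46.02°  ·
  (0,4): δ = 108.90°  ·
  (1,2): δ = 94.31°  ·
  (1,3): δ = 17.44°  ✓
  (1,4): δ = 45.45°  ·
  (2,3): δ = 103.13°  ·
  (2,4): δ = 40.24°  ·
  (3,4): δ = 117.12°  ·
antipodal pairs: 1

count = 1; pairs: (1,3)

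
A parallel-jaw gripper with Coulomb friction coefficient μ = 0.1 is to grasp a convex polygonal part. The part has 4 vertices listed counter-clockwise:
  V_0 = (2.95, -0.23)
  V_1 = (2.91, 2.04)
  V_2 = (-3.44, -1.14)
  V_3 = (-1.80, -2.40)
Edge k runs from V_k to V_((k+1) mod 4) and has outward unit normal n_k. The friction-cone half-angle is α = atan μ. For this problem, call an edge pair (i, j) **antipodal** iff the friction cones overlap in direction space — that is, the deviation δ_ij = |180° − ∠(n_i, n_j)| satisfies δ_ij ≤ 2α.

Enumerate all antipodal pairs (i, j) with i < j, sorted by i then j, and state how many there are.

count = 1; pairs: (1,3)

α = atan 0.1 = 5.71°;  2α = 11.42°
n_0 = (+0.9998, +0.0176)
n_1 = (-0.4478, +0.8941)
n_2 = (-0.6092, -0.7930)
n_3 = (+0.4155, -0.9096)
  (0,1): δ = 64.41°  ·
  (0,2): δ = 51.46°  ·
  (0,3): δ = 113.54°  ·
  (1,2): δ = 64.14°  ·
  (1,3): δ = 2.05°  ✓
  (2,3): δ = 117.91°  ·
antipodal pairs: 1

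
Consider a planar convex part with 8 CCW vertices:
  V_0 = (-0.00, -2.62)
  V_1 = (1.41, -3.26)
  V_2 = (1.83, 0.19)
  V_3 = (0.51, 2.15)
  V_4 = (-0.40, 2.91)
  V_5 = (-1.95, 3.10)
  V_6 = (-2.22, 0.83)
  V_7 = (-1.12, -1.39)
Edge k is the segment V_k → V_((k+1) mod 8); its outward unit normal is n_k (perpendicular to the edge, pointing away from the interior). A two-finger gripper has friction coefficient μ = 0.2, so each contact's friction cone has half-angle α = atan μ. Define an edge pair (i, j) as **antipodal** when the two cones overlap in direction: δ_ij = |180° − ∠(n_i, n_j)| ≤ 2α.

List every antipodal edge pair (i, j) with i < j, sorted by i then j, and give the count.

count = 6; pairs: (0,3), (0,4), (1,5), (2,6), (2,7), (3,7)

α = atan 0.2 = 11.31°;  2α = 22.62°
n_0 = (-0.4133, -0.9106)
n_1 = (+0.9927, -0.1208)
n_2 = (+0.8294, +0.5586)
n_3 = (+0.6410, +0.7675)
n_4 = (+0.1217, +0.9926)
n_5 = (-0.9930, +0.1181)
n_6 = (-0.8960, -0.4440)
n_7 = (-0.7394, -0.6733)
  (0,1): δ = 72.53°  ·
  (0,2): δ = 31.63°  ·
  (0,3): δ = 15.45°  ✓
  (0,4): δ = 17.42°  ✓
  (0,5): δ = 107.63°  ·
  (0,6): δ = 140.77°  ·
  (0,7): δ = 156.73°  ·
  (1,2): δ = 139.10°  ·
  (1,3): δ = 122.93°  ·
  (1,4): δ = 90.05°  ·
  (1,5): δ = 0.16°  ✓
  (1,6): δ = 33.30°  ·
  (1,7): δ = 49.26°  ·
  (2,3): δ = 163.83°  ·
  (2,4): δ = 130.95°  ·
  (2,5): δ = 40.74°  ·
  (2,6): δ = 7.60°  ✓
  (2,7): δ = 8.36°  ✓
  (3,4): δ = 147.12°  ·
  (3,5): δ = 56.92°  ·
  (3,6): δ = 23.77°  ·
  (3,7): δ = 7.81°  ✓
  (4,5): δ = 89.79°  ·
  (4,6): δ = 56.65°  ·
  (4,7): δ = 40.69°  ·
  (5,6): δ = 146.86°  ·
  (5,7): δ = 130.90°  ·
  (6,7): δ = 164.04°  ·
antipodal pairs: 6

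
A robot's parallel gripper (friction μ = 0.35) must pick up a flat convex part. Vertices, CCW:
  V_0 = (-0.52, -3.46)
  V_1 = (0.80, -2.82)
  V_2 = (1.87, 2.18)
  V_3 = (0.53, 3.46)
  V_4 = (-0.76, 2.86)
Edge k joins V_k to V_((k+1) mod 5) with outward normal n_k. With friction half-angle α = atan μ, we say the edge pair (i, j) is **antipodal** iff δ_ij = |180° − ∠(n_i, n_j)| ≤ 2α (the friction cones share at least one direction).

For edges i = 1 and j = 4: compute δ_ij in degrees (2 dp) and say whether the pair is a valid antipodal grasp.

α = atan 0.35 = 19.29°;  2α = 38.58°
edge 1: e_1 = (+1.07, +5.00);  n_1 = (+0.9779, -0.2093)
edge 4: e_4 = (+0.24, -6.32);  n_4 = (-0.9993, -0.0379)
∠(n_1, n_4) = 165.75°
δ = |180° − 165.75°| = 14.25°
14.25° ≤ 2α = 38.58°  →  valid

δ = 14.25°, valid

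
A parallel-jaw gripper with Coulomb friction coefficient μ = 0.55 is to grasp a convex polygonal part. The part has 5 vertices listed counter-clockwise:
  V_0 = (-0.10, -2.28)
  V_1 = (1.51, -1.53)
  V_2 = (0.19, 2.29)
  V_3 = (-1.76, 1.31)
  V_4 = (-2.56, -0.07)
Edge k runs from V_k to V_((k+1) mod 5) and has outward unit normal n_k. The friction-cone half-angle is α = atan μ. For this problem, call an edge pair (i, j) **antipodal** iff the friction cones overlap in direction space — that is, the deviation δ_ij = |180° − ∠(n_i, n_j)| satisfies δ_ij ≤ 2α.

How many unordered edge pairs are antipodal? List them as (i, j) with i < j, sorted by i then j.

α = atan 0.55 = 28.81°;  2α = 57.62°
n_0 = (+0.4223, -0.9065)
n_1 = (+0.9452, +0.3266)
n_2 = (-0.4490, +0.8935)
n_3 = (-0.8651, +0.5015)
n_4 = (-0.6683, -0.7439)
  (0,1): δ = 95.92°  ·
  (0,2): δ = 1.70°  ✓
  (0,3): δ = 34.92°  ✓
  (0,4): δ = 113.09°  ·
  (1,2): δ = 82.38°  ·
  (1,3): δ = 49.16°  ✓
  (1,4): δ = 29.00°  ✓
  (2,3): δ = 146.78°  ·
  (2,4): δ = 68.62°  ·
  (3,4): δ = 101.83°  ·
antipodal pairs: 4

count = 4; pairs: (0,2), (0,3), (1,3), (1,4)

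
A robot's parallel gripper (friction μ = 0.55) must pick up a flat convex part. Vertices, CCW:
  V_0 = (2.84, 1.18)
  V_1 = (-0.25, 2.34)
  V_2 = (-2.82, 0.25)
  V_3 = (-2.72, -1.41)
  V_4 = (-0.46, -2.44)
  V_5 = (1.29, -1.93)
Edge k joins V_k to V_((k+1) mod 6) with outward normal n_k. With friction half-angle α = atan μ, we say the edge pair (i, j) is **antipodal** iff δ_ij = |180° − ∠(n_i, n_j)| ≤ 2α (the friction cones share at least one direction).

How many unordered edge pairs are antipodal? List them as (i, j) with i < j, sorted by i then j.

α = atan 0.55 = 28.81°;  2α = 57.62°
n_0 = (+0.3515, +0.9362)
n_1 = (-0.6309, +0.7758)
n_2 = (-0.9982, -0.0601)
n_3 = (-0.4147, -0.9100)
n_4 = (+0.2798, -0.9601)
n_5 = (+0.8950, -0.4461)
  (0,1): δ = 120.30°  ·
  (0,2): δ = 65.98°  ·
  (0,3): δ = 3.92°  ✓
  (0,4): δ = 36.82°  ✓
  (0,5): δ = 84.09°  ·
  (1,2): δ = 125.67°  ·
  (1,3): δ = 63.62°  ·
  (1,4): δ = 22.87°  ✓
  (1,5): δ = 24.39°  ✓
  (2,3): δ = 117.95°  ·
  (2,4): δ = 77.20°  ·
  (2,5): δ = 29.94°  ✓
  (3,4): δ = 139.25°  ·
  (3,5): δ = 91.99°  ·
  (4,5): δ = 132.74°  ·
antipodal pairs: 5

count = 5; pairs: (0,3), (0,4), (1,4), (1,5), (2,5)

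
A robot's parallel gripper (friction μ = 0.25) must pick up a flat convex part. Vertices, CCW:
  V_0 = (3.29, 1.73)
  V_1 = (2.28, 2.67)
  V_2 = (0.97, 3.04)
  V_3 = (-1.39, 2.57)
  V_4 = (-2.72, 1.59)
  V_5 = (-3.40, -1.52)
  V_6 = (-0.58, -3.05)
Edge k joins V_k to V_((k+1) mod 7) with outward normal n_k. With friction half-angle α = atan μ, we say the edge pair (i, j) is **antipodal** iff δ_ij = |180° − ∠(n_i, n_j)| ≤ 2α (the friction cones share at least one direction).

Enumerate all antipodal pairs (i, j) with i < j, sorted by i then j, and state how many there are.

α = atan 0.25 = 14.04°;  2α = 28.07°
n_0 = (+0.6813, +0.7320)
n_1 = (+0.2718, +0.9624)
n_2 = (-0.1953, +0.9807)
n_3 = (-0.5932, +0.8051)
n_4 = (-0.9769, +0.2136)
n_5 = (-0.4769, -0.8790)
n_6 = (+0.7772, -0.6292)
  (0,1): δ = 152.83°  ·
  (0,2): δ = 125.79°  ·
  (0,3): δ = 100.67°  ·
  (0,4): δ = 59.39°  ·
  (0,5): δ = 14.46°  ✓
  (0,6): δ = 93.95°  ·
  (1,2): δ = 152.96°  ·
  (1,3): δ = 127.84°  ·
  (1,4): δ = 86.56°  ·
  (1,5): δ = 12.71°  ✓
  (1,6): δ = 66.78°  ·
  (2,3): δ = 154.88°  ·
  (2,4): δ = 113.60°  ·
  (2,5): δ = 39.75°  ·
  (2,6): δ = 39.74°  ·
  (3,4): δ = 138.72°  ·
  (3,5): δ = 64.87°  ·
  (3,6): δ = 14.62°  ✓
  (4,5): δ = 106.15°  ·
  (4,6): δ = 26.66°  ✓
  (5,6): δ = 100.51°  ·
antipodal pairs: 4

count = 4; pairs: (0,5), (1,5), (3,6), (4,6)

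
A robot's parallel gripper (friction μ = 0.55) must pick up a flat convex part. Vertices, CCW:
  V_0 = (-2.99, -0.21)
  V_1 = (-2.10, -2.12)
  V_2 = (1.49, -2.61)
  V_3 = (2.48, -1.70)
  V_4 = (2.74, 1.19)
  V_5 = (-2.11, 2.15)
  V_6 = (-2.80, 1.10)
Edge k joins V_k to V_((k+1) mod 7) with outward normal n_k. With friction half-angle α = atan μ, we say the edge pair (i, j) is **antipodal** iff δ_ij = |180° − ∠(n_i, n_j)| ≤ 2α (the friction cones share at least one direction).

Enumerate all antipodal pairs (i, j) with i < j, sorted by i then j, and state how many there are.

count = 8; pairs: (0,3), (0,4), (1,4), (2,4), (2,5), (2,6), (3,5), (3,6)

α = atan 0.55 = 28.81°;  2α = 57.62°
n_0 = (-0.9064, -0.4224)
n_1 = (-0.1352, -0.9908)
n_2 = (+0.6767, -0.7362)
n_3 = (+0.9960, -0.0896)
n_4 = (+0.1942, +0.9810)
n_5 = (-0.8357, +0.5492)
n_6 = (-0.9896, +0.1435)
  (0,1): δ = 122.76°  ·
  (0,2): δ = 72.40°  ·
  (0,3): δ = 30.12°  ✓
  (0,4): δ = 53.82°  ✓
  (0,5): δ = 121.71°  ·
  (0,6): δ = 146.76°  ·
  (1,2): δ = 129.64°  ·
  (1,3): δ = 87.37°  ·
  (1,4): δ = 3.42°  ✓
  (1,5): δ = 64.46°  ·
  (1,6): δ = 89.52°  ·
  (2,3): δ = 137.73°  ·
  (2,4): δ = 53.79°  ✓
  (2,5): δ = 14.10°  ✓
  (2,6): δ = 39.16°  ✓
  (3,4): δ = 96.06°  ·
  (3,5): δ = 28.17°  ✓
  (3,6): δ = 3.11°  ✓
  (4,5): δ = 112.11°  ·
  (4,6): δ = 87.06°  ·
  (5,6): δ = 154.94°  ·
antipodal pairs: 8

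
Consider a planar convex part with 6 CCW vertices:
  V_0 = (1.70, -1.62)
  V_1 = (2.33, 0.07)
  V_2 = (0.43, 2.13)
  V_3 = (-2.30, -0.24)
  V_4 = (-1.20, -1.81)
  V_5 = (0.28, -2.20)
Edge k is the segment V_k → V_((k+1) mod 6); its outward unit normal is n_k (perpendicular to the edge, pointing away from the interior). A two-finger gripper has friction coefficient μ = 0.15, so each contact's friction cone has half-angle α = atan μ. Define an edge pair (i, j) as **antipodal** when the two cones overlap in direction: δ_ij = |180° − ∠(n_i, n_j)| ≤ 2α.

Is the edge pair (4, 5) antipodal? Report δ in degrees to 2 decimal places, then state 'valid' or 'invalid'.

δ = 143.02°, invalid

α = atan 0.15 = 8.53°;  2α = 17.06°
edge 4: e_4 = (+1.48, -0.39);  n_4 = (-0.2548, -0.9670)
edge 5: e_5 = (+1.42, +0.58);  n_5 = (+0.3781, -0.9258)
∠(n_4, n_5) = 36.98°
δ = |180° − 36.98°| = 143.02°
143.02° > 2α = 17.06°  →  invalid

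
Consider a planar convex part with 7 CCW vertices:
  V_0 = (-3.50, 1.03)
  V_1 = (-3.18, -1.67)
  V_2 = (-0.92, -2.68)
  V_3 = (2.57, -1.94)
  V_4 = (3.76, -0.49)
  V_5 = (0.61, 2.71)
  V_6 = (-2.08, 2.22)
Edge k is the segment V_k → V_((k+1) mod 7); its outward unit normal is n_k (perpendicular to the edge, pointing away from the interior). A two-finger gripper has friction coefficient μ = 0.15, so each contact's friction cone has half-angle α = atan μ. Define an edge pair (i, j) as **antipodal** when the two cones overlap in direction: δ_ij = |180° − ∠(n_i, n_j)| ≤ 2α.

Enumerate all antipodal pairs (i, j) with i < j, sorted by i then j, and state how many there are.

α = atan 0.15 = 8.53°;  2α = 17.06°
n_0 = (-0.9930, -0.1177)
n_1 = (-0.4080, -0.9130)
n_2 = (+0.2074, -0.9783)
n_3 = (+0.7730, -0.6344)
n_4 = (+0.7127, +0.7015)
n_5 = (-0.1792, +0.9838)
n_6 = (-0.6423, +0.7664)
  (0,1): δ = 120.84°  ·
  (0,2): δ = 84.79°  ·
  (0,3): δ = 46.13°  ·
  (0,4): δ = 37.79°  ·
  (0,5): δ = 93.56°  ·
  (0,6): δ = 123.20°  ·
  (1,2): δ = 143.95°  ·
  (1,3): δ = 105.30°  ·
  (1,4): δ = 21.37°  ·
  (1,5): δ = 34.40°  ·
  (1,6): δ = 64.04°  ·
  (2,3): δ = 141.35°  ·
  (2,4): δ = 57.42°  ·
  (2,5): δ = 1.65°  ✓
  (2,6): δ = 27.99°  ·
  (3,4): δ = 96.08°  ·
  (3,5): δ = 40.30°  ·
  (3,6): δ = 10.66°  ✓
  (4,5): δ = 124.23°  ·
  (4,6): δ = 94.58°  ·
  (5,6): δ = 150.36°  ·
antipodal pairs: 2

count = 2; pairs: (2,5), (3,6)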